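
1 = 1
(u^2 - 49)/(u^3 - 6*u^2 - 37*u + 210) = (u + 7)/(u^2 + u - 30)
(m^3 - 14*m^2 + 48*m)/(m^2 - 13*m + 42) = m*(m - 8)/(m - 7)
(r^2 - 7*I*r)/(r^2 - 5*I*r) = (r - 7*I)/(r - 5*I)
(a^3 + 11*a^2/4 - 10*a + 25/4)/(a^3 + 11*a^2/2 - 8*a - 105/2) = (4*a^2 - 9*a + 5)/(2*(2*a^2 + a - 21))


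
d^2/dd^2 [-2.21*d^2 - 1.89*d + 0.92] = -4.42000000000000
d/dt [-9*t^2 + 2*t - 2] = 2 - 18*t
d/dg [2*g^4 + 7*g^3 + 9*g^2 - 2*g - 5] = 8*g^3 + 21*g^2 + 18*g - 2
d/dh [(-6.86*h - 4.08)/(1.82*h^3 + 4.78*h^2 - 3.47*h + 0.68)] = (24.9704*h^3 + 55.0676*h^2 + 39.0048*h - 18.8224)/(3.3124*h^6 + 17.3992*h^5 + 10.2176*h^4 - 30.698*h^3 + 18.5417*h^2 - 4.7192*h + 0.4624)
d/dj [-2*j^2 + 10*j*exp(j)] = 10*j*exp(j) - 4*j + 10*exp(j)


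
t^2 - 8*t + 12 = (t - 6)*(t - 2)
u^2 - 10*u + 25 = (u - 5)^2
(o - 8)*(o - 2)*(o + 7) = o^3 - 3*o^2 - 54*o + 112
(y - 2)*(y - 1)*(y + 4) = y^3 + y^2 - 10*y + 8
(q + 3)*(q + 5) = q^2 + 8*q + 15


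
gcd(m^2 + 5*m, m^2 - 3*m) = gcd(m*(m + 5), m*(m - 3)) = m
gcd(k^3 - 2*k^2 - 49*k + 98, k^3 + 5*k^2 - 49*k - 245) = k^2 - 49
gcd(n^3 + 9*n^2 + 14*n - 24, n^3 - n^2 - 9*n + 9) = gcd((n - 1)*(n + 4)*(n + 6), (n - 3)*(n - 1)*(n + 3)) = n - 1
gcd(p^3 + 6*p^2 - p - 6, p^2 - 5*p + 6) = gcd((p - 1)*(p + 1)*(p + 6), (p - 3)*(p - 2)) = 1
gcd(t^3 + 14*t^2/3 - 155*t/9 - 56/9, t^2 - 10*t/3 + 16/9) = t - 8/3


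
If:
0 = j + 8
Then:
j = -8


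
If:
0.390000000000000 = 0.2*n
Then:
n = 1.95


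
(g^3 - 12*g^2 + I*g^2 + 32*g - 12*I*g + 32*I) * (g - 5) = g^4 - 17*g^3 + I*g^3 + 92*g^2 - 17*I*g^2 - 160*g + 92*I*g - 160*I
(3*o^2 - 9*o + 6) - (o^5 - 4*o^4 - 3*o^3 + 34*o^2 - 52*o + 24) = -o^5 + 4*o^4 + 3*o^3 - 31*o^2 + 43*o - 18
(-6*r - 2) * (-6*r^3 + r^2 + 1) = 36*r^4 + 6*r^3 - 2*r^2 - 6*r - 2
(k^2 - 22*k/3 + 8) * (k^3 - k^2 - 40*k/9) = k^5 - 25*k^4/3 + 98*k^3/9 + 664*k^2/27 - 320*k/9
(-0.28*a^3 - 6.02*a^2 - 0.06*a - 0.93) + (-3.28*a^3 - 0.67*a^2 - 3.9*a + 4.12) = -3.56*a^3 - 6.69*a^2 - 3.96*a + 3.19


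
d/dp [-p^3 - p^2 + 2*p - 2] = -3*p^2 - 2*p + 2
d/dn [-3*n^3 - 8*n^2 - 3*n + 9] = -9*n^2 - 16*n - 3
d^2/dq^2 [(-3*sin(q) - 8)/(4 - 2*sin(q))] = 7*(-2*sin(q) + cos(q)^2 + 1)/(sin(q) - 2)^3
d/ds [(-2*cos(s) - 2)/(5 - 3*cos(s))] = 16*sin(s)/(3*cos(s) - 5)^2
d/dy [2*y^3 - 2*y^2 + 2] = 2*y*(3*y - 2)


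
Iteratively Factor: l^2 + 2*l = (l + 2)*(l)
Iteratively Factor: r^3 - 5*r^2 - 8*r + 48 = (r - 4)*(r^2 - r - 12) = (r - 4)^2*(r + 3)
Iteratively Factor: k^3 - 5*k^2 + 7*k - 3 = (k - 1)*(k^2 - 4*k + 3) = (k - 3)*(k - 1)*(k - 1)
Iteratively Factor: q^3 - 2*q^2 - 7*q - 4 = (q - 4)*(q^2 + 2*q + 1) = (q - 4)*(q + 1)*(q + 1)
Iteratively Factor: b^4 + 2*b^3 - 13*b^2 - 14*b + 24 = (b + 2)*(b^3 - 13*b + 12) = (b - 3)*(b + 2)*(b^2 + 3*b - 4) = (b - 3)*(b + 2)*(b + 4)*(b - 1)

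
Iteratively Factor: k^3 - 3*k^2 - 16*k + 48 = (k - 4)*(k^2 + k - 12) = (k - 4)*(k + 4)*(k - 3)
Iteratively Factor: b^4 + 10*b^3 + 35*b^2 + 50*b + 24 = (b + 4)*(b^3 + 6*b^2 + 11*b + 6) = (b + 3)*(b + 4)*(b^2 + 3*b + 2) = (b + 2)*(b + 3)*(b + 4)*(b + 1)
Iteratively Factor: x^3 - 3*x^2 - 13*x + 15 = (x + 3)*(x^2 - 6*x + 5) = (x - 5)*(x + 3)*(x - 1)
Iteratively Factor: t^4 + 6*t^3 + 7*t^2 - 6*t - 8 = (t + 4)*(t^3 + 2*t^2 - t - 2) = (t - 1)*(t + 4)*(t^2 + 3*t + 2) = (t - 1)*(t + 1)*(t + 4)*(t + 2)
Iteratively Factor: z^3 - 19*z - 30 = (z + 3)*(z^2 - 3*z - 10) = (z + 2)*(z + 3)*(z - 5)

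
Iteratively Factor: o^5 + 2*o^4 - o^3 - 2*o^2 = (o + 2)*(o^4 - o^2) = o*(o + 2)*(o^3 - o) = o^2*(o + 2)*(o^2 - 1) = o^2*(o + 1)*(o + 2)*(o - 1)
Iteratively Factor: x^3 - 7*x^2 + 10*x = (x - 2)*(x^2 - 5*x) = x*(x - 2)*(x - 5)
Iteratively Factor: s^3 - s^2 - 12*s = (s + 3)*(s^2 - 4*s) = s*(s + 3)*(s - 4)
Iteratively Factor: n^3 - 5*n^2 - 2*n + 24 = (n - 3)*(n^2 - 2*n - 8) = (n - 4)*(n - 3)*(n + 2)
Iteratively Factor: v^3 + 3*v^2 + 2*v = (v)*(v^2 + 3*v + 2) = v*(v + 2)*(v + 1)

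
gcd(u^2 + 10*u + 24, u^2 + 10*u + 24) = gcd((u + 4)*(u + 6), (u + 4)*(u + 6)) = u^2 + 10*u + 24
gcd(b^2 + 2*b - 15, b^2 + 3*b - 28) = 1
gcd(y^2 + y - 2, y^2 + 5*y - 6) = y - 1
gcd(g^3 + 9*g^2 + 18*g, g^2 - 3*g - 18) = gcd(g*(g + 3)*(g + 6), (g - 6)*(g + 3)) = g + 3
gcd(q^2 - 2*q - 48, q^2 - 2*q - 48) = q^2 - 2*q - 48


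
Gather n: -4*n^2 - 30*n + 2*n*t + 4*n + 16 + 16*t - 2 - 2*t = -4*n^2 + n*(2*t - 26) + 14*t + 14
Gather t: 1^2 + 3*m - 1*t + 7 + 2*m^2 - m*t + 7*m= 2*m^2 + 10*m + t*(-m - 1) + 8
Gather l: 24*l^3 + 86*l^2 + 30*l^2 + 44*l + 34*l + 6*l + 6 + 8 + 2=24*l^3 + 116*l^2 + 84*l + 16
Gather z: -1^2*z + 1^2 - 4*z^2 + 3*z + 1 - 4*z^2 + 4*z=-8*z^2 + 6*z + 2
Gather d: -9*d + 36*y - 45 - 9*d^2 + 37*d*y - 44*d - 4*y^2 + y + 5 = -9*d^2 + d*(37*y - 53) - 4*y^2 + 37*y - 40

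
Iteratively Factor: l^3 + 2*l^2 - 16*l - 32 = (l + 2)*(l^2 - 16) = (l - 4)*(l + 2)*(l + 4)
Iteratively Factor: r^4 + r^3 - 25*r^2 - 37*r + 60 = (r - 1)*(r^3 + 2*r^2 - 23*r - 60) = (r - 1)*(r + 4)*(r^2 - 2*r - 15) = (r - 5)*(r - 1)*(r + 4)*(r + 3)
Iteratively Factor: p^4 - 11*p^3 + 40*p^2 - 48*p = (p - 3)*(p^3 - 8*p^2 + 16*p) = (p - 4)*(p - 3)*(p^2 - 4*p) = (p - 4)^2*(p - 3)*(p)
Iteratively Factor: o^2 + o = (o + 1)*(o)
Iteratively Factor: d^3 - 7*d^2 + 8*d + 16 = (d - 4)*(d^2 - 3*d - 4) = (d - 4)^2*(d + 1)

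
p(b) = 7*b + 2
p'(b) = 7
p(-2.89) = -18.23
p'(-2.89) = 7.00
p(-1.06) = -5.42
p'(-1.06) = 7.00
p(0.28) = 3.96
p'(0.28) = 7.00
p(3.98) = 29.86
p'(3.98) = 7.00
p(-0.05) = 1.65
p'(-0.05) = 7.00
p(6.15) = 45.05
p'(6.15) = 7.00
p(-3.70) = -23.90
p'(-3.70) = 7.00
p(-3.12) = -19.84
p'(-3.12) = 7.00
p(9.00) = 65.00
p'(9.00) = 7.00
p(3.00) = 23.00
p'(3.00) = 7.00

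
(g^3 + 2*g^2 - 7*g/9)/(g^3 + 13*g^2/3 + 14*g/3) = (g - 1/3)/(g + 2)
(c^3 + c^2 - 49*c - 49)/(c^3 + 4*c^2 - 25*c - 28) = (c - 7)/(c - 4)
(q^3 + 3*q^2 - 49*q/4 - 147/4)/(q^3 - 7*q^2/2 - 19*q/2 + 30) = (4*q^2 - 49)/(2*(2*q^2 - 13*q + 20))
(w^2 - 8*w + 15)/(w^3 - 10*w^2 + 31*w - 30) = 1/(w - 2)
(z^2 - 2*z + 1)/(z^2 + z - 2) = (z - 1)/(z + 2)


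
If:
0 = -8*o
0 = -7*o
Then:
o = 0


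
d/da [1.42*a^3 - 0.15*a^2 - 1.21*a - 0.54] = 4.26*a^2 - 0.3*a - 1.21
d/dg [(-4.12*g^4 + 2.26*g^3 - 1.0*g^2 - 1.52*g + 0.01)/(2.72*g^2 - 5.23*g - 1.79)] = (-22.4128*g^5 + 70.79*g^4 + 5.8596*g^3 - 2.7718*g^2 + 3.5256*g + 2.7731)/(7.3984*g^4 - 28.4512*g^3 + 17.6153*g^2 + 18.7234*g + 3.2041)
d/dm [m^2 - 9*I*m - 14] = 2*m - 9*I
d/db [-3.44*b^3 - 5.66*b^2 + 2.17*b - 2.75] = -10.32*b^2 - 11.32*b + 2.17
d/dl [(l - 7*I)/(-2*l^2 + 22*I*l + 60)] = (l^2 - 14*I*l - 47)/(2*(l^4 - 22*I*l^3 - 181*l^2 + 660*I*l + 900))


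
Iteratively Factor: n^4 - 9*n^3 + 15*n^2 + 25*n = (n)*(n^3 - 9*n^2 + 15*n + 25) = n*(n + 1)*(n^2 - 10*n + 25) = n*(n - 5)*(n + 1)*(n - 5)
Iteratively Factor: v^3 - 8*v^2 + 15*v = (v - 3)*(v^2 - 5*v) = v*(v - 3)*(v - 5)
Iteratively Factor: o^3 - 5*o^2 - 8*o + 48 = (o + 3)*(o^2 - 8*o + 16) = (o - 4)*(o + 3)*(o - 4)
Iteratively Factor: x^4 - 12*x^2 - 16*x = (x + 2)*(x^3 - 2*x^2 - 8*x) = (x - 4)*(x + 2)*(x^2 + 2*x) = x*(x - 4)*(x + 2)*(x + 2)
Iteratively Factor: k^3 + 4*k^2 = (k + 4)*(k^2) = k*(k + 4)*(k)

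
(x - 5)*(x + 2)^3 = x^4 + x^3 - 18*x^2 - 52*x - 40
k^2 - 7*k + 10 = (k - 5)*(k - 2)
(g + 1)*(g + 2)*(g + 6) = g^3 + 9*g^2 + 20*g + 12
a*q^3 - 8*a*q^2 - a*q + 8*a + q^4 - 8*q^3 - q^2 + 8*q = (a + q)*(q - 8)*(q - 1)*(q + 1)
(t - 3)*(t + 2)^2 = t^3 + t^2 - 8*t - 12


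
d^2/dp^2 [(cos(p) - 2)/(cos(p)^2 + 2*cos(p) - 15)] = (-9*(1 - cos(2*p))^2*cos(p)/4 + 5*(1 - cos(2*p))^2/2 - 311*cos(p)/2 + 53*cos(2*p) - 21*cos(3*p) + cos(5*p)/2 + 27)/((cos(p) - 3)^3*(cos(p) + 5)^3)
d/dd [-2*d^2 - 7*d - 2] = -4*d - 7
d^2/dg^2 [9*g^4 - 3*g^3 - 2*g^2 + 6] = 108*g^2 - 18*g - 4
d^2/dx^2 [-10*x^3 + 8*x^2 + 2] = 16 - 60*x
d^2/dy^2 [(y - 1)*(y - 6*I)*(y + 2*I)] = 6*y - 2 - 8*I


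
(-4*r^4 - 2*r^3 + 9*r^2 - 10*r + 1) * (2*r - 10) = -8*r^5 + 36*r^4 + 38*r^3 - 110*r^2 + 102*r - 10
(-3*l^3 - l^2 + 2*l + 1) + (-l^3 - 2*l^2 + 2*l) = -4*l^3 - 3*l^2 + 4*l + 1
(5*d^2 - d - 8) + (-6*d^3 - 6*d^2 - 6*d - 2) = -6*d^3 - d^2 - 7*d - 10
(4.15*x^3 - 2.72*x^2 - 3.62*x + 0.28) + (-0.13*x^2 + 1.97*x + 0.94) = 4.15*x^3 - 2.85*x^2 - 1.65*x + 1.22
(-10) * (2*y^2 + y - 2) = -20*y^2 - 10*y + 20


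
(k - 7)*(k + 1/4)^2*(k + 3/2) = k^4 - 5*k^3 - 211*k^2/16 - 179*k/32 - 21/32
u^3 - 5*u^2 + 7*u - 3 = (u - 3)*(u - 1)^2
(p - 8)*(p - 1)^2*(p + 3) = p^4 - 7*p^3 - 13*p^2 + 43*p - 24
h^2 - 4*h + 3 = (h - 3)*(h - 1)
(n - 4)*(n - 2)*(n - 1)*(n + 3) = n^4 - 4*n^3 - 7*n^2 + 34*n - 24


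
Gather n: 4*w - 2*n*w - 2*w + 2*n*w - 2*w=0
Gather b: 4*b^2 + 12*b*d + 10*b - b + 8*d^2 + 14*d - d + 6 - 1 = 4*b^2 + b*(12*d + 9) + 8*d^2 + 13*d + 5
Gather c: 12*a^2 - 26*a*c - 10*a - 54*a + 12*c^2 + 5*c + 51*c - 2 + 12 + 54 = 12*a^2 - 64*a + 12*c^2 + c*(56 - 26*a) + 64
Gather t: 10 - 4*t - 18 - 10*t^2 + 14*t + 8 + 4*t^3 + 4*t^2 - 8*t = 4*t^3 - 6*t^2 + 2*t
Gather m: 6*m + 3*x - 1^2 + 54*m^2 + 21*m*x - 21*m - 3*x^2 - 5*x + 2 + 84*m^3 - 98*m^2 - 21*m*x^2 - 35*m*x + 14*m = 84*m^3 - 44*m^2 + m*(-21*x^2 - 14*x - 1) - 3*x^2 - 2*x + 1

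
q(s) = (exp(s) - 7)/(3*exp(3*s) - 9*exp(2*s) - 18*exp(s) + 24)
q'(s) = (exp(s) - 7)*(-9*exp(3*s) + 18*exp(2*s) + 18*exp(s))/(3*exp(3*s) - 9*exp(2*s) - 18*exp(s) + 24)^2 + exp(s)/(3*exp(3*s) - 9*exp(2*s) - 18*exp(s) + 24) = ((exp(s) - 7)*(-exp(2*s) + 2*exp(s) + 2) + exp(3*s)/3 - exp(2*s) - 2*exp(s) + 8/3)*exp(s)/(exp(3*s) - 3*exp(2*s) - 6*exp(s) + 8)^2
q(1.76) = -0.01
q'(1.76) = 0.06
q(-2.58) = -0.31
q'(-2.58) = -0.02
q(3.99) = 0.00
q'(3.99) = -0.00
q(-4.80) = -0.29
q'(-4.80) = -0.00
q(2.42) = 0.00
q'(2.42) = -0.00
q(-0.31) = -0.88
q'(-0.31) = -2.27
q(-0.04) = -5.71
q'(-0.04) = -138.85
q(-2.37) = -0.31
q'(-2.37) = -0.02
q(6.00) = 0.00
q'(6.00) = 0.00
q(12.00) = 0.00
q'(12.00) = 0.00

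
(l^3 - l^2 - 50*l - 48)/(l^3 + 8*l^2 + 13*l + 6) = (l - 8)/(l + 1)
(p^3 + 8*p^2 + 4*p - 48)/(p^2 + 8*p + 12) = (p^2 + 2*p - 8)/(p + 2)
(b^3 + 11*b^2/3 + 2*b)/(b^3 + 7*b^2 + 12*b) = (b + 2/3)/(b + 4)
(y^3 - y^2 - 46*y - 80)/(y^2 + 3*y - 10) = (y^2 - 6*y - 16)/(y - 2)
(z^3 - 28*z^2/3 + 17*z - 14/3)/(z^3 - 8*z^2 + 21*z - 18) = (3*z^2 - 22*z + 7)/(3*(z^2 - 6*z + 9))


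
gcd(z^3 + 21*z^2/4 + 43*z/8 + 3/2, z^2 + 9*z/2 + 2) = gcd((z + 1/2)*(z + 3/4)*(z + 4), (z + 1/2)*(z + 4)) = z^2 + 9*z/2 + 2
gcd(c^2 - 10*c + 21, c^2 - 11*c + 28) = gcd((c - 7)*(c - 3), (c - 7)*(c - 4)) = c - 7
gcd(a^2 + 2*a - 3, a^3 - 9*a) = a + 3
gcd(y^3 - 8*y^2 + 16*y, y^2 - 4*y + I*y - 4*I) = y - 4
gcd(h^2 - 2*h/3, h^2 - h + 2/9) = h - 2/3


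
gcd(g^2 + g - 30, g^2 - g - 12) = 1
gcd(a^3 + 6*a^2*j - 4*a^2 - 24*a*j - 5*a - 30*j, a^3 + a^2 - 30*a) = a - 5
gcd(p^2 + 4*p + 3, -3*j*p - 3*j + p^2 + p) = p + 1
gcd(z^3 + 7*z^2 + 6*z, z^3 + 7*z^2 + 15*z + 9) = z + 1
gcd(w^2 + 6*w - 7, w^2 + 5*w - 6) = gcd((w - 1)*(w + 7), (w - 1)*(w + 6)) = w - 1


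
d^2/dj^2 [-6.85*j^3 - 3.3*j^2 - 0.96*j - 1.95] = -41.1*j - 6.6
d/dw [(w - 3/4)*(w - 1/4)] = 2*w - 1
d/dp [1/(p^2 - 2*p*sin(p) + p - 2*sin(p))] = (2*p*cos(p) - 2*p + 2*sqrt(2)*sin(p + pi/4) - 1)/((p + 1)^2*(p - 2*sin(p))^2)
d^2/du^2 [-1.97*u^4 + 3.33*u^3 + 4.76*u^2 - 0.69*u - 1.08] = -23.64*u^2 + 19.98*u + 9.52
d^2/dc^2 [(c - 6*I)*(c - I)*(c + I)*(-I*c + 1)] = -12*I*c^2 - 30*c - 14*I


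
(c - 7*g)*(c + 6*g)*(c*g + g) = c^3*g - c^2*g^2 + c^2*g - 42*c*g^3 - c*g^2 - 42*g^3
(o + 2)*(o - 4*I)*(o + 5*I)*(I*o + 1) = I*o^4 + 2*I*o^3 + 21*I*o^2 + 20*o + 42*I*o + 40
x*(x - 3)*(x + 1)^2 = x^4 - x^3 - 5*x^2 - 3*x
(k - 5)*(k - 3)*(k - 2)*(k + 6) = k^4 - 4*k^3 - 29*k^2 + 156*k - 180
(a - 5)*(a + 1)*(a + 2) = a^3 - 2*a^2 - 13*a - 10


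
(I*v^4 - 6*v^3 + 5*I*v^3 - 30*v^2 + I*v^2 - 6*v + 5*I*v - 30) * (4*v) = 4*I*v^5 - 24*v^4 + 20*I*v^4 - 120*v^3 + 4*I*v^3 - 24*v^2 + 20*I*v^2 - 120*v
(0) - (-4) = 4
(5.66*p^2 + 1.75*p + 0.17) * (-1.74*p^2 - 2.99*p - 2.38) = -9.8484*p^4 - 19.9684*p^3 - 18.9991*p^2 - 4.6733*p - 0.4046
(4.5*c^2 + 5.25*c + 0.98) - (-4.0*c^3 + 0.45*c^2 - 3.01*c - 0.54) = 4.0*c^3 + 4.05*c^2 + 8.26*c + 1.52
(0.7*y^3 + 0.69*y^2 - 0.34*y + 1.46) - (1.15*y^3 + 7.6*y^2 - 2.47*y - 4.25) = -0.45*y^3 - 6.91*y^2 + 2.13*y + 5.71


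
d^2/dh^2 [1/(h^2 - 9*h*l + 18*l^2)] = 2*(-h^2 + 9*h*l - 18*l^2 + (2*h - 9*l)^2)/(h^2 - 9*h*l + 18*l^2)^3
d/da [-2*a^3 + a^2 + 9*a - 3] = -6*a^2 + 2*a + 9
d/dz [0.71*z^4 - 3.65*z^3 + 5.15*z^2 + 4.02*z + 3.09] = 2.84*z^3 - 10.95*z^2 + 10.3*z + 4.02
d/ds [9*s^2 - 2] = 18*s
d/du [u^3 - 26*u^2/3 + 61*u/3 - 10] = 3*u^2 - 52*u/3 + 61/3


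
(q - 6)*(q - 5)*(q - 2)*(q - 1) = q^4 - 14*q^3 + 65*q^2 - 112*q + 60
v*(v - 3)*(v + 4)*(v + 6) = v^4 + 7*v^3 - 6*v^2 - 72*v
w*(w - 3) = w^2 - 3*w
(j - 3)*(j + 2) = j^2 - j - 6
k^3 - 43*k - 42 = (k - 7)*(k + 1)*(k + 6)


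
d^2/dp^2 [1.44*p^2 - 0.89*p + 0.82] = 2.88000000000000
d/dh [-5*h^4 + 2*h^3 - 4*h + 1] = -20*h^3 + 6*h^2 - 4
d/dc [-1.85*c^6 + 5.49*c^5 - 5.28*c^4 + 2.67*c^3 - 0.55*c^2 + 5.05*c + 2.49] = -11.1*c^5 + 27.45*c^4 - 21.12*c^3 + 8.01*c^2 - 1.1*c + 5.05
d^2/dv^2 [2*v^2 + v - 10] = 4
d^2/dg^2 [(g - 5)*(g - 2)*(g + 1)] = 6*g - 12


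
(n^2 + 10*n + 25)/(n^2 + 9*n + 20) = (n + 5)/(n + 4)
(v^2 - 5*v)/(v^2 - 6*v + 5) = v/(v - 1)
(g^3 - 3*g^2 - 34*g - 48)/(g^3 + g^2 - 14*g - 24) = (g - 8)/(g - 4)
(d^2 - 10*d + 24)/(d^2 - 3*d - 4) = (d - 6)/(d + 1)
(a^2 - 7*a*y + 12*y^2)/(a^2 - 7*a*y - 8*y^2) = (-a^2 + 7*a*y - 12*y^2)/(-a^2 + 7*a*y + 8*y^2)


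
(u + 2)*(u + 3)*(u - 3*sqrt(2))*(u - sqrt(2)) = u^4 - 4*sqrt(2)*u^3 + 5*u^3 - 20*sqrt(2)*u^2 + 12*u^2 - 24*sqrt(2)*u + 30*u + 36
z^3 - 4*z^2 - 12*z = z*(z - 6)*(z + 2)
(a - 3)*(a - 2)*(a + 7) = a^3 + 2*a^2 - 29*a + 42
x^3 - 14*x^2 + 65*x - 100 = (x - 5)^2*(x - 4)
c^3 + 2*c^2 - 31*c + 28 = (c - 4)*(c - 1)*(c + 7)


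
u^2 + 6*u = u*(u + 6)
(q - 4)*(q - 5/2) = q^2 - 13*q/2 + 10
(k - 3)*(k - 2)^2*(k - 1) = k^4 - 8*k^3 + 23*k^2 - 28*k + 12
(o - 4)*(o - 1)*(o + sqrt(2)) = o^3 - 5*o^2 + sqrt(2)*o^2 - 5*sqrt(2)*o + 4*o + 4*sqrt(2)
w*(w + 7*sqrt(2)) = w^2 + 7*sqrt(2)*w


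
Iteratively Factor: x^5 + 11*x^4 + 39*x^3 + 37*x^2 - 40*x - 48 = (x + 4)*(x^4 + 7*x^3 + 11*x^2 - 7*x - 12) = (x + 1)*(x + 4)*(x^3 + 6*x^2 + 5*x - 12) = (x + 1)*(x + 4)^2*(x^2 + 2*x - 3) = (x + 1)*(x + 3)*(x + 4)^2*(x - 1)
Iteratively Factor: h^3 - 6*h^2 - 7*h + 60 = (h - 5)*(h^2 - h - 12) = (h - 5)*(h + 3)*(h - 4)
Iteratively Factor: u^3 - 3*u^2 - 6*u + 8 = (u + 2)*(u^2 - 5*u + 4) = (u - 4)*(u + 2)*(u - 1)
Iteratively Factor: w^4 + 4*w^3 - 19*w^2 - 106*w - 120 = (w + 3)*(w^3 + w^2 - 22*w - 40) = (w + 3)*(w + 4)*(w^2 - 3*w - 10) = (w - 5)*(w + 3)*(w + 4)*(w + 2)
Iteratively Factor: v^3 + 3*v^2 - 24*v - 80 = (v + 4)*(v^2 - v - 20) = (v + 4)^2*(v - 5)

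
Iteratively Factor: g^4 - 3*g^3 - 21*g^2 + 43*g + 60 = (g - 5)*(g^3 + 2*g^2 - 11*g - 12) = (g - 5)*(g + 1)*(g^2 + g - 12) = (g - 5)*(g - 3)*(g + 1)*(g + 4)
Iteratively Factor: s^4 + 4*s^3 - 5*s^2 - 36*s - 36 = (s + 2)*(s^3 + 2*s^2 - 9*s - 18) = (s - 3)*(s + 2)*(s^2 + 5*s + 6) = (s - 3)*(s + 2)^2*(s + 3)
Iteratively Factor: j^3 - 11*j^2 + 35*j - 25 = (j - 1)*(j^2 - 10*j + 25) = (j - 5)*(j - 1)*(j - 5)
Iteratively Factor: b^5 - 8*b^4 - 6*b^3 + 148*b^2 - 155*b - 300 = (b - 5)*(b^4 - 3*b^3 - 21*b^2 + 43*b + 60) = (b - 5)*(b - 3)*(b^3 - 21*b - 20) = (b - 5)*(b - 3)*(b + 1)*(b^2 - b - 20) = (b - 5)^2*(b - 3)*(b + 1)*(b + 4)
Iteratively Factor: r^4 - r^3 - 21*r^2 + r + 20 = (r - 5)*(r^3 + 4*r^2 - r - 4) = (r - 5)*(r - 1)*(r^2 + 5*r + 4) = (r - 5)*(r - 1)*(r + 4)*(r + 1)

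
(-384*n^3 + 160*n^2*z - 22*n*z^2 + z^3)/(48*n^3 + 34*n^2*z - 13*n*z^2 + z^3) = (-8*n + z)/(n + z)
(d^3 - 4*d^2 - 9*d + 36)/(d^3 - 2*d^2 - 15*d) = (d^2 - 7*d + 12)/(d*(d - 5))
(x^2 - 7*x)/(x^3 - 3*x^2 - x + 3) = x*(x - 7)/(x^3 - 3*x^2 - x + 3)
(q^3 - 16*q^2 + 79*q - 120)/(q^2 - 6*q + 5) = (q^2 - 11*q + 24)/(q - 1)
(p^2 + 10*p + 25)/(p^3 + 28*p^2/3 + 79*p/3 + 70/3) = 3*(p + 5)/(3*p^2 + 13*p + 14)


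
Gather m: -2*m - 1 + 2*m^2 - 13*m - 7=2*m^2 - 15*m - 8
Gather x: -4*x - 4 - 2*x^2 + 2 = -2*x^2 - 4*x - 2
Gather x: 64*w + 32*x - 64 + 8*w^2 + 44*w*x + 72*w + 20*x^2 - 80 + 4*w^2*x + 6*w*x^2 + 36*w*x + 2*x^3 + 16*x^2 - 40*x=8*w^2 + 136*w + 2*x^3 + x^2*(6*w + 36) + x*(4*w^2 + 80*w - 8) - 144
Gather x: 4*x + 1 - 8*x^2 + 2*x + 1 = -8*x^2 + 6*x + 2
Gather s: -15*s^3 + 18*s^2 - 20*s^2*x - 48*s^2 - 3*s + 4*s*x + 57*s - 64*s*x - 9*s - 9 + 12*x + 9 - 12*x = -15*s^3 + s^2*(-20*x - 30) + s*(45 - 60*x)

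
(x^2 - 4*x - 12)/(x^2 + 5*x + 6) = (x - 6)/(x + 3)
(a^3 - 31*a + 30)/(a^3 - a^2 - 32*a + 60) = (a - 1)/(a - 2)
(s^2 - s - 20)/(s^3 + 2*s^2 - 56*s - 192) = (s - 5)/(s^2 - 2*s - 48)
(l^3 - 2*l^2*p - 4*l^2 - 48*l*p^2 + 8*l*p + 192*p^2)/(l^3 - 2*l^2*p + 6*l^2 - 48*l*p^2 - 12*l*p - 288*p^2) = (l - 4)/(l + 6)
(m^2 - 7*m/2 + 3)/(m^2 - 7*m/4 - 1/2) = 2*(2*m - 3)/(4*m + 1)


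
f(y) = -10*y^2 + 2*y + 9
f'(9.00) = -178.00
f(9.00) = -783.00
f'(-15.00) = 302.00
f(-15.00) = -2271.00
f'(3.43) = -66.60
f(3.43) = -101.79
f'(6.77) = -133.40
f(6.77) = -435.79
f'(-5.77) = 117.40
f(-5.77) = -335.47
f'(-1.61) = 34.20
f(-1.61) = -20.14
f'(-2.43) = 50.60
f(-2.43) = -54.91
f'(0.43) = -6.60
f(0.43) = 8.01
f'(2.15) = -41.00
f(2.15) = -32.92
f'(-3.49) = 71.80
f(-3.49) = -119.78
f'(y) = 2 - 20*y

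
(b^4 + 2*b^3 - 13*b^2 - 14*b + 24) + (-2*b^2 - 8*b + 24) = b^4 + 2*b^3 - 15*b^2 - 22*b + 48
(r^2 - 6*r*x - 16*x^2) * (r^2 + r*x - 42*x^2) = r^4 - 5*r^3*x - 64*r^2*x^2 + 236*r*x^3 + 672*x^4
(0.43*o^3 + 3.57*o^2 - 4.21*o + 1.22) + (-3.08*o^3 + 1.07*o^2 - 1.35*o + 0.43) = -2.65*o^3 + 4.64*o^2 - 5.56*o + 1.65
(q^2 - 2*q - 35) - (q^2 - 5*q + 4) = 3*q - 39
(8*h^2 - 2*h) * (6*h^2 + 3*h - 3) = 48*h^4 + 12*h^3 - 30*h^2 + 6*h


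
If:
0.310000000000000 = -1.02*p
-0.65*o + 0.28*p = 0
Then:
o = -0.13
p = -0.30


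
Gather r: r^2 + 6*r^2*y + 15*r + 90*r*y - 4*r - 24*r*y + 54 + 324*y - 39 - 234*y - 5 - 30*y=r^2*(6*y + 1) + r*(66*y + 11) + 60*y + 10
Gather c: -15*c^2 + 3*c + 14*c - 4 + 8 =-15*c^2 + 17*c + 4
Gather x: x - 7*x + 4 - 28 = -6*x - 24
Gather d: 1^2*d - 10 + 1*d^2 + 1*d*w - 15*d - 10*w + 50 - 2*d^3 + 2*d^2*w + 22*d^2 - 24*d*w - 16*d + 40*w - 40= -2*d^3 + d^2*(2*w + 23) + d*(-23*w - 30) + 30*w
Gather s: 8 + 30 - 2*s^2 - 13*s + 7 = -2*s^2 - 13*s + 45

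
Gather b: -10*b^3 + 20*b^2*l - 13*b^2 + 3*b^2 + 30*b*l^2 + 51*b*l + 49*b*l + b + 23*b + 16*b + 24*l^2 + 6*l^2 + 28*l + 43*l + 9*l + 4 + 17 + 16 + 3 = -10*b^3 + b^2*(20*l - 10) + b*(30*l^2 + 100*l + 40) + 30*l^2 + 80*l + 40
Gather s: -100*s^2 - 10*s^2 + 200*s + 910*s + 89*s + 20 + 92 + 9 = -110*s^2 + 1199*s + 121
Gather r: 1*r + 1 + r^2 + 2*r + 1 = r^2 + 3*r + 2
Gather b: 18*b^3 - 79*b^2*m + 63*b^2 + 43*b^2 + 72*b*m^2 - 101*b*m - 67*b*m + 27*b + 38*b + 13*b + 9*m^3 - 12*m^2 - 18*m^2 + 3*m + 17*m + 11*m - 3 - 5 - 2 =18*b^3 + b^2*(106 - 79*m) + b*(72*m^2 - 168*m + 78) + 9*m^3 - 30*m^2 + 31*m - 10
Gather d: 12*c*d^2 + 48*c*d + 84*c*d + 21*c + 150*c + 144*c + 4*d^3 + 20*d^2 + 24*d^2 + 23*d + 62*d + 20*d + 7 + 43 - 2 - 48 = 315*c + 4*d^3 + d^2*(12*c + 44) + d*(132*c + 105)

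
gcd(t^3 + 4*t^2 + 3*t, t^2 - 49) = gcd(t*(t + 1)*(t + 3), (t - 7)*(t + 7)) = 1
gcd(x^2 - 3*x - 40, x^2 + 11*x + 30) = x + 5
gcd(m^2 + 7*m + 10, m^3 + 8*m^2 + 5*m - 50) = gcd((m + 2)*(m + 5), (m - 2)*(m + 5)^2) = m + 5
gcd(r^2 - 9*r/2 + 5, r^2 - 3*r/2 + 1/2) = 1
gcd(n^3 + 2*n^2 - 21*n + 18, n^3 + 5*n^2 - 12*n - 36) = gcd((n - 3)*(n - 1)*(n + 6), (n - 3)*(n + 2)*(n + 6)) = n^2 + 3*n - 18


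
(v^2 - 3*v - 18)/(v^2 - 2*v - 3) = (-v^2 + 3*v + 18)/(-v^2 + 2*v + 3)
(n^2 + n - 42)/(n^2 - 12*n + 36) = (n + 7)/(n - 6)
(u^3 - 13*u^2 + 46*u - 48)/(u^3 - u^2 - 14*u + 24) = (u - 8)/(u + 4)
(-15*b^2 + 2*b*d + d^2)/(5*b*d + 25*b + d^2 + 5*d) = (-3*b + d)/(d + 5)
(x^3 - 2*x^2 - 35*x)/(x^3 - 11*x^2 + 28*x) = (x + 5)/(x - 4)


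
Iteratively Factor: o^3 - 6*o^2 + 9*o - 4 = (o - 1)*(o^2 - 5*o + 4) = (o - 1)^2*(o - 4)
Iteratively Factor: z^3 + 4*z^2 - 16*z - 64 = (z - 4)*(z^2 + 8*z + 16) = (z - 4)*(z + 4)*(z + 4)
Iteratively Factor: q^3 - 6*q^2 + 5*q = (q)*(q^2 - 6*q + 5) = q*(q - 1)*(q - 5)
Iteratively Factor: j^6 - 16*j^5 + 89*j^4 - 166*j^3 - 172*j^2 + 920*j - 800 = (j - 2)*(j^5 - 14*j^4 + 61*j^3 - 44*j^2 - 260*j + 400) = (j - 2)^2*(j^4 - 12*j^3 + 37*j^2 + 30*j - 200) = (j - 4)*(j - 2)^2*(j^3 - 8*j^2 + 5*j + 50) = (j - 5)*(j - 4)*(j - 2)^2*(j^2 - 3*j - 10) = (j - 5)*(j - 4)*(j - 2)^2*(j + 2)*(j - 5)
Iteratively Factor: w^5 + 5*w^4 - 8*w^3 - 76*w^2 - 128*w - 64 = (w + 2)*(w^4 + 3*w^3 - 14*w^2 - 48*w - 32) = (w + 1)*(w + 2)*(w^3 + 2*w^2 - 16*w - 32) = (w + 1)*(w + 2)*(w + 4)*(w^2 - 2*w - 8) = (w + 1)*(w + 2)^2*(w + 4)*(w - 4)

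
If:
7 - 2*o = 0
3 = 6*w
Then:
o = 7/2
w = 1/2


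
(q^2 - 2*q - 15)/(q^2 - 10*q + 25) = (q + 3)/(q - 5)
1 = 1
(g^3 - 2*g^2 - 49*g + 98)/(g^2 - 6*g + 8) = (g^2 - 49)/(g - 4)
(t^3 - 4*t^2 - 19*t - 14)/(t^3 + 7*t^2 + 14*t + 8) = (t - 7)/(t + 4)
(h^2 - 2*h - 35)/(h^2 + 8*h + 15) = (h - 7)/(h + 3)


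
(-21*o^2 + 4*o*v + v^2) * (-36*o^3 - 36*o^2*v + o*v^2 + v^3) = 756*o^5 + 612*o^4*v - 201*o^3*v^2 - 53*o^2*v^3 + 5*o*v^4 + v^5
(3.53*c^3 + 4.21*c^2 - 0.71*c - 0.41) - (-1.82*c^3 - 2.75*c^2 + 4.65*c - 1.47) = 5.35*c^3 + 6.96*c^2 - 5.36*c + 1.06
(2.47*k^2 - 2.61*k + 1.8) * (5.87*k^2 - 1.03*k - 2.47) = 14.4989*k^4 - 17.8648*k^3 + 7.1534*k^2 + 4.5927*k - 4.446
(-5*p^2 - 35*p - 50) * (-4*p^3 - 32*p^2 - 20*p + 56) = 20*p^5 + 300*p^4 + 1420*p^3 + 2020*p^2 - 960*p - 2800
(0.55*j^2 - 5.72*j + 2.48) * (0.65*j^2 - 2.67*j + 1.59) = 0.3575*j^4 - 5.1865*j^3 + 17.7589*j^2 - 15.7164*j + 3.9432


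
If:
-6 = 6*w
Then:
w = -1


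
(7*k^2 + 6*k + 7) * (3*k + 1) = 21*k^3 + 25*k^2 + 27*k + 7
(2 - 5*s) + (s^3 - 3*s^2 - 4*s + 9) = s^3 - 3*s^2 - 9*s + 11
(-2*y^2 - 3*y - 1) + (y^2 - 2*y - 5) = -y^2 - 5*y - 6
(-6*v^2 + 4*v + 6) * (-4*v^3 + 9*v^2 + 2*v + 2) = 24*v^5 - 70*v^4 + 50*v^2 + 20*v + 12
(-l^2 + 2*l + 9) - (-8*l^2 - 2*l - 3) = 7*l^2 + 4*l + 12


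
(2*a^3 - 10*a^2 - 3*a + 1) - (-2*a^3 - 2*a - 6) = 4*a^3 - 10*a^2 - a + 7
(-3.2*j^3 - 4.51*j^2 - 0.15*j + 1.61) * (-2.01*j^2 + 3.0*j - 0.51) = 6.432*j^5 - 0.534900000000002*j^4 - 11.5965*j^3 - 1.386*j^2 + 4.9065*j - 0.8211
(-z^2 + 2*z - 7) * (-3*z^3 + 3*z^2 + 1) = 3*z^5 - 9*z^4 + 27*z^3 - 22*z^2 + 2*z - 7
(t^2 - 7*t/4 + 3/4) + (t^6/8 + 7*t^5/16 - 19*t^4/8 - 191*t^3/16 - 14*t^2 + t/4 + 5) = t^6/8 + 7*t^5/16 - 19*t^4/8 - 191*t^3/16 - 13*t^2 - 3*t/2 + 23/4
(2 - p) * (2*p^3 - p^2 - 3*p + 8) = -2*p^4 + 5*p^3 + p^2 - 14*p + 16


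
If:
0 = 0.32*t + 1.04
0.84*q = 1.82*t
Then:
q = -7.04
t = -3.25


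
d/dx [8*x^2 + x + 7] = 16*x + 1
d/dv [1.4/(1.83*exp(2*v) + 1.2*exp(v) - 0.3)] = (-5.124*exp(v) - 1.68)*exp(v)/(1.83*exp(2*v) + 1.2*exp(v) - 0.3)^2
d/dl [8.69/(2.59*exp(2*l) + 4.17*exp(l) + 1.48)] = (-45.0142*exp(l) - 36.2373)*exp(l)/(2.59*exp(2*l) + 4.17*exp(l) + 1.48)^2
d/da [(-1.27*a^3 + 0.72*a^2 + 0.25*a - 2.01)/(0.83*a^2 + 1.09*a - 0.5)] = (-1.0541*a^4 - 2.7686*a^3 + 2.4823*a^2 + 2.6166*a + 2.0659)/(0.6889*a^4 + 1.8094*a^3 + 0.3581*a^2 - 1.09*a + 0.25)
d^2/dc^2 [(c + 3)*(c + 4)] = 2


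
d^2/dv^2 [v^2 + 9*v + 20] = 2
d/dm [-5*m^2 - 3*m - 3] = -10*m - 3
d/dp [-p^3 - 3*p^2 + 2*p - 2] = -3*p^2 - 6*p + 2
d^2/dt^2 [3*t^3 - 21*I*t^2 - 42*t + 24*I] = 18*t - 42*I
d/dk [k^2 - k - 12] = 2*k - 1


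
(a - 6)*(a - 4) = a^2 - 10*a + 24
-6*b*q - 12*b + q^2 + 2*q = (-6*b + q)*(q + 2)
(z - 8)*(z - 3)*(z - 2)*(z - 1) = z^4 - 14*z^3 + 59*z^2 - 94*z + 48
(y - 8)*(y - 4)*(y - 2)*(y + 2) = y^4 - 12*y^3 + 28*y^2 + 48*y - 128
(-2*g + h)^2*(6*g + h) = 24*g^3 - 20*g^2*h + 2*g*h^2 + h^3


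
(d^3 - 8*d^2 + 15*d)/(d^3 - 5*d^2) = (d - 3)/d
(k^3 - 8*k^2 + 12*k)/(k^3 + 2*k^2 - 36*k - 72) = k*(k - 2)/(k^2 + 8*k + 12)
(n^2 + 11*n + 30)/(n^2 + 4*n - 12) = (n + 5)/(n - 2)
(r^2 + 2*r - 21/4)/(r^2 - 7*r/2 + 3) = (r + 7/2)/(r - 2)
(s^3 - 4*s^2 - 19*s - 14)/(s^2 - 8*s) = (s^3 - 4*s^2 - 19*s - 14)/(s*(s - 8))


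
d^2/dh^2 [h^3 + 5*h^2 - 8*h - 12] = 6*h + 10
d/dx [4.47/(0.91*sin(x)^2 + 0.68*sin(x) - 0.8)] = -(8.1354*sin(x) + 3.0396)*cos(x)/(0.91*sin(x)^2 + 0.68*sin(x) - 0.8)^2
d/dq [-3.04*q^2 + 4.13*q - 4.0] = 4.13 - 6.08*q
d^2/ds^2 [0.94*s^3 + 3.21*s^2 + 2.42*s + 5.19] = 5.64*s + 6.42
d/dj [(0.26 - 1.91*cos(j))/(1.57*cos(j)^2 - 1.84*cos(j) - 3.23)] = (-2.9987*cos(j)^2 + 0.8164*cos(j) - 6.6477)*sin(j)/(2.4649*cos(j)^4 - 5.7776*cos(j)^3 - 6.7566*cos(j)^2 + 11.8864*cos(j) + 10.4329)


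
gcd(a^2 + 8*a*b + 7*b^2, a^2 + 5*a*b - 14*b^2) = a + 7*b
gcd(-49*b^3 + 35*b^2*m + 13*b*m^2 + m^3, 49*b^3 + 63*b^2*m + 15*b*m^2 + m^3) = 49*b^2 + 14*b*m + m^2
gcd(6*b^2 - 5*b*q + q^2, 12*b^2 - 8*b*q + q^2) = -2*b + q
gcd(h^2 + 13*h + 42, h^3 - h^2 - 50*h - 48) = h + 6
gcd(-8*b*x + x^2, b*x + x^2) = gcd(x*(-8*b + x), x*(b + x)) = x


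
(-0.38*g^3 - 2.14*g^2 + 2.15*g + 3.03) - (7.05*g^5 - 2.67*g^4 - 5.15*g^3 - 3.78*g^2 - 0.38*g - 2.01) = -7.05*g^5 + 2.67*g^4 + 4.77*g^3 + 1.64*g^2 + 2.53*g + 5.04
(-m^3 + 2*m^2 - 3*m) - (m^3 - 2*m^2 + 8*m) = -2*m^3 + 4*m^2 - 11*m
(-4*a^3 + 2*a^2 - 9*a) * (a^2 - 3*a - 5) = -4*a^5 + 14*a^4 + 5*a^3 + 17*a^2 + 45*a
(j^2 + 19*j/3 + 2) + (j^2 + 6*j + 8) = 2*j^2 + 37*j/3 + 10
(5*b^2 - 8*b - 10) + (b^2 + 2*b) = 6*b^2 - 6*b - 10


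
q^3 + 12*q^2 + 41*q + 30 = (q + 1)*(q + 5)*(q + 6)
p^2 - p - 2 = (p - 2)*(p + 1)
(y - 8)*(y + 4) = y^2 - 4*y - 32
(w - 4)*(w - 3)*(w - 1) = w^3 - 8*w^2 + 19*w - 12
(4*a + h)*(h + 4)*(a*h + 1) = 4*a^2*h^2 + 16*a^2*h + a*h^3 + 4*a*h^2 + 4*a*h + 16*a + h^2 + 4*h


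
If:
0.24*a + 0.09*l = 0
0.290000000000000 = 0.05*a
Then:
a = 5.80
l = -15.47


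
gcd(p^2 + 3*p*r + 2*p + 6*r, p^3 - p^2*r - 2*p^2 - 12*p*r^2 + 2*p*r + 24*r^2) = p + 3*r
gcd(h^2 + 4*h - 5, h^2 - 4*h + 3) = h - 1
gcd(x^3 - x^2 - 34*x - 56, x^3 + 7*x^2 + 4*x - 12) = x + 2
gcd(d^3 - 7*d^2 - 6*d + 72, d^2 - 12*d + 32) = d - 4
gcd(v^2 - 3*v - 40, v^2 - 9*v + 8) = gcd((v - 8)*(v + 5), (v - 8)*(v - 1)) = v - 8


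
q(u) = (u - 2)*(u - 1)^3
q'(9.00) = 1856.00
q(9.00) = 3584.00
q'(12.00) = 4961.00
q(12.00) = 13310.00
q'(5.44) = 290.97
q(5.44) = 301.10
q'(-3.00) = -304.00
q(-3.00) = 320.00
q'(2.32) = 3.97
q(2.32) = 0.74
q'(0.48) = -1.37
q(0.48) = 0.21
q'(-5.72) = -1349.33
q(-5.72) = 2342.75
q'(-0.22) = -11.73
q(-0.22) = 4.03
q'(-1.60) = -90.58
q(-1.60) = 63.27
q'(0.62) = -0.65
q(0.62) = 0.08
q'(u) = 3*(u - 2)*(u - 1)^2 + (u - 1)^3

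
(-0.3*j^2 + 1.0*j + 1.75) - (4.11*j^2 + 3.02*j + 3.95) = -4.41*j^2 - 2.02*j - 2.2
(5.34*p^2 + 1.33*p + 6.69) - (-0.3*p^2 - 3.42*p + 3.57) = 5.64*p^2 + 4.75*p + 3.12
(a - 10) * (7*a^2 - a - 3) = 7*a^3 - 71*a^2 + 7*a + 30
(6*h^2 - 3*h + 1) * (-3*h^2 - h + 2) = -18*h^4 + 3*h^3 + 12*h^2 - 7*h + 2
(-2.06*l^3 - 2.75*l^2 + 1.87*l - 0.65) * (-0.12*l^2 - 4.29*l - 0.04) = 0.2472*l^5 + 9.1674*l^4 + 11.6555*l^3 - 7.8343*l^2 + 2.7137*l + 0.026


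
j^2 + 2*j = j*(j + 2)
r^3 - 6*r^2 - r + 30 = (r - 5)*(r - 3)*(r + 2)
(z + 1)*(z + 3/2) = z^2 + 5*z/2 + 3/2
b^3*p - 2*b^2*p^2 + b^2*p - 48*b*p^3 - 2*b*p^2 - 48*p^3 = (b - 8*p)*(b + 6*p)*(b*p + p)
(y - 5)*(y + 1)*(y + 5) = y^3 + y^2 - 25*y - 25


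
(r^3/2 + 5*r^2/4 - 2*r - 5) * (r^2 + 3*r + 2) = r^5/2 + 11*r^4/4 + 11*r^3/4 - 17*r^2/2 - 19*r - 10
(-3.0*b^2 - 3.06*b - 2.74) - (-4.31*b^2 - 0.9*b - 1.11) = 1.31*b^2 - 2.16*b - 1.63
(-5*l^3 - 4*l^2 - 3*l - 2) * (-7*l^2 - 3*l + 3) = 35*l^5 + 43*l^4 + 18*l^3 + 11*l^2 - 3*l - 6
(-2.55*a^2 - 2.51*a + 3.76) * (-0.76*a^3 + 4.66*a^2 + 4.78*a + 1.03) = 1.938*a^5 - 9.9754*a^4 - 26.7432*a^3 + 2.8973*a^2 + 15.3875*a + 3.8728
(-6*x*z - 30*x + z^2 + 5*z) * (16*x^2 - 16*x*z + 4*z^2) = -96*x^3*z - 480*x^3 + 112*x^2*z^2 + 560*x^2*z - 40*x*z^3 - 200*x*z^2 + 4*z^4 + 20*z^3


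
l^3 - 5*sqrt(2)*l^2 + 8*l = l*(l - 4*sqrt(2))*(l - sqrt(2))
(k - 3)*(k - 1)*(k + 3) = k^3 - k^2 - 9*k + 9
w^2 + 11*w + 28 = (w + 4)*(w + 7)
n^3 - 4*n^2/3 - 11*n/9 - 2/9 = (n - 2)*(n + 1/3)^2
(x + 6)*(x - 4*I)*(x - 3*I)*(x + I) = x^4 + 6*x^3 - 6*I*x^3 - 5*x^2 - 36*I*x^2 - 30*x - 12*I*x - 72*I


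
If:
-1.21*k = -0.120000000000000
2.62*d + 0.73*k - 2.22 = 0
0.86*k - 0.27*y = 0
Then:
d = 0.82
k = 0.10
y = 0.32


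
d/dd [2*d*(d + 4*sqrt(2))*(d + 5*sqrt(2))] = 6*d^2 + 36*sqrt(2)*d + 80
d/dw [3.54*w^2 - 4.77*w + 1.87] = 7.08*w - 4.77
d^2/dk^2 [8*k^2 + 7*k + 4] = 16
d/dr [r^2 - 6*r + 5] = 2*r - 6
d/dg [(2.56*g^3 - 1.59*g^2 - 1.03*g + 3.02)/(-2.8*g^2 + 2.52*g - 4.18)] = (-7.168*g^4 + 12.9024*g^3 - 38.9932*g^2 + 30.2044*g - 3.305)/(7.84*g^4 - 14.112*g^3 + 29.7584*g^2 - 21.0672*g + 17.4724)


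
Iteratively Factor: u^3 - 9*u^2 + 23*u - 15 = (u - 5)*(u^2 - 4*u + 3) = (u - 5)*(u - 3)*(u - 1)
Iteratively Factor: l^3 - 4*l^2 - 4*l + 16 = (l + 2)*(l^2 - 6*l + 8) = (l - 4)*(l + 2)*(l - 2)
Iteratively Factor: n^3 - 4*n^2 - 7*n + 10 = (n - 5)*(n^2 + n - 2) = (n - 5)*(n + 2)*(n - 1)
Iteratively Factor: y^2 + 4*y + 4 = (y + 2)*(y + 2)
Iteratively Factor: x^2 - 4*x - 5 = (x - 5)*(x + 1)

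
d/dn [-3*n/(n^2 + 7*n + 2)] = 3*(n^2 - 2)/(n^4 + 14*n^3 + 53*n^2 + 28*n + 4)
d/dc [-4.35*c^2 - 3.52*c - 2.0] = -8.7*c - 3.52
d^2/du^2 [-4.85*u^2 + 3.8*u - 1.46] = -9.70000000000000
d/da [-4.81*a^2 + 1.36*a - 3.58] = 1.36 - 9.62*a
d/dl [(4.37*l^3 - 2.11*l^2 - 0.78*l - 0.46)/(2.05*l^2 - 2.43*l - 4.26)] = (8.9585*l^4 - 21.2382*l^3 - 49.1223*l^2 + 19.8632*l + 2.205)/(4.2025*l^4 - 9.963*l^3 - 11.5611*l^2 + 20.7036*l + 18.1476)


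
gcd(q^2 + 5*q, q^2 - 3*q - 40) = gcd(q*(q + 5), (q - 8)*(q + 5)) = q + 5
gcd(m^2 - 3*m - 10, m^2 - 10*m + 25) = m - 5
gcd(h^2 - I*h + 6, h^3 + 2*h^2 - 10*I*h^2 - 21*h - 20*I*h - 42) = h - 3*I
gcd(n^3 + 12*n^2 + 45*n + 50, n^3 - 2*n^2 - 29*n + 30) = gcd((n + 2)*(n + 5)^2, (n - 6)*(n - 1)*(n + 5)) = n + 5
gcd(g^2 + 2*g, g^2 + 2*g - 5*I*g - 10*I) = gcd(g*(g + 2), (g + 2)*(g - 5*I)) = g + 2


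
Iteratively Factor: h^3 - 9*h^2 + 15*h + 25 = (h + 1)*(h^2 - 10*h + 25) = (h - 5)*(h + 1)*(h - 5)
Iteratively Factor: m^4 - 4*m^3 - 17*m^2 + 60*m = (m)*(m^3 - 4*m^2 - 17*m + 60) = m*(m - 5)*(m^2 + m - 12) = m*(m - 5)*(m + 4)*(m - 3)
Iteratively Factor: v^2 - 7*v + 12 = (v - 4)*(v - 3)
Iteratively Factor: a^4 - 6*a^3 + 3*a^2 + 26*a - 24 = (a + 2)*(a^3 - 8*a^2 + 19*a - 12) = (a - 4)*(a + 2)*(a^2 - 4*a + 3) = (a - 4)*(a - 1)*(a + 2)*(a - 3)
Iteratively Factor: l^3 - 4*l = (l)*(l^2 - 4) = l*(l + 2)*(l - 2)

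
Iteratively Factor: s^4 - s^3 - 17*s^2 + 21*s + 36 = (s + 1)*(s^3 - 2*s^2 - 15*s + 36) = (s - 3)*(s + 1)*(s^2 + s - 12) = (s - 3)^2*(s + 1)*(s + 4)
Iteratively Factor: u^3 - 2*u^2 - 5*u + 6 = (u - 1)*(u^2 - u - 6) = (u - 1)*(u + 2)*(u - 3)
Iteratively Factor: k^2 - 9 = (k + 3)*(k - 3)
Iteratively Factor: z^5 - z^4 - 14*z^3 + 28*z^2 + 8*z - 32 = (z - 2)*(z^4 + z^3 - 12*z^2 + 4*z + 16) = (z - 2)^2*(z^3 + 3*z^2 - 6*z - 8) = (z - 2)^2*(z + 4)*(z^2 - z - 2) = (z - 2)^3*(z + 4)*(z + 1)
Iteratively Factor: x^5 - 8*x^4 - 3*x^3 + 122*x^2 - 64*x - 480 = (x - 5)*(x^4 - 3*x^3 - 18*x^2 + 32*x + 96) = (x - 5)*(x + 2)*(x^3 - 5*x^2 - 8*x + 48) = (x - 5)*(x - 4)*(x + 2)*(x^2 - x - 12) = (x - 5)*(x - 4)^2*(x + 2)*(x + 3)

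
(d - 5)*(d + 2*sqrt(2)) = d^2 - 5*d + 2*sqrt(2)*d - 10*sqrt(2)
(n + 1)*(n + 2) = n^2 + 3*n + 2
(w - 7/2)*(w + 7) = w^2 + 7*w/2 - 49/2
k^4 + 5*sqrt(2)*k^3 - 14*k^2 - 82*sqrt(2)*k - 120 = (k - 3*sqrt(2))*(k + sqrt(2))*(k + 2*sqrt(2))*(k + 5*sqrt(2))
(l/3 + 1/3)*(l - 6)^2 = l^3/3 - 11*l^2/3 + 8*l + 12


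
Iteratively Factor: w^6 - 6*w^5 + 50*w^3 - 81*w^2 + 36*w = (w - 1)*(w^5 - 5*w^4 - 5*w^3 + 45*w^2 - 36*w) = (w - 1)^2*(w^4 - 4*w^3 - 9*w^2 + 36*w) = (w - 1)^2*(w + 3)*(w^3 - 7*w^2 + 12*w) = (w - 4)*(w - 1)^2*(w + 3)*(w^2 - 3*w) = w*(w - 4)*(w - 1)^2*(w + 3)*(w - 3)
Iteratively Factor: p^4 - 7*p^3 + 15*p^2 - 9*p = (p - 3)*(p^3 - 4*p^2 + 3*p) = (p - 3)^2*(p^2 - p) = p*(p - 3)^2*(p - 1)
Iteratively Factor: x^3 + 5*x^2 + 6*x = (x + 3)*(x^2 + 2*x) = x*(x + 3)*(x + 2)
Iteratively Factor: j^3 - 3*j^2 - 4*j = (j - 4)*(j^2 + j) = j*(j - 4)*(j + 1)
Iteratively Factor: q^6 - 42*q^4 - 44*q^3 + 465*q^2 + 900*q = (q + 4)*(q^5 - 4*q^4 - 26*q^3 + 60*q^2 + 225*q) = (q + 3)*(q + 4)*(q^4 - 7*q^3 - 5*q^2 + 75*q) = (q - 5)*(q + 3)*(q + 4)*(q^3 - 2*q^2 - 15*q) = (q - 5)^2*(q + 3)*(q + 4)*(q^2 + 3*q) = q*(q - 5)^2*(q + 3)*(q + 4)*(q + 3)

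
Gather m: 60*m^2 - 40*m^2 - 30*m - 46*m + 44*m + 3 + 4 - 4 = 20*m^2 - 32*m + 3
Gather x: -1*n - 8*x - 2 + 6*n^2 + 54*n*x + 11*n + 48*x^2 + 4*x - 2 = 6*n^2 + 10*n + 48*x^2 + x*(54*n - 4) - 4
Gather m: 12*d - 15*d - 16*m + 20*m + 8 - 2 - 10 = -3*d + 4*m - 4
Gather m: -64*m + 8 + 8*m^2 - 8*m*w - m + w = 8*m^2 + m*(-8*w - 65) + w + 8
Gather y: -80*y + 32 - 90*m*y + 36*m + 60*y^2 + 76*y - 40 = 36*m + 60*y^2 + y*(-90*m - 4) - 8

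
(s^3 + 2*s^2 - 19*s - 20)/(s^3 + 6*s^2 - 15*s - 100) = (s + 1)/(s + 5)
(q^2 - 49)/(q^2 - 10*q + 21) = (q + 7)/(q - 3)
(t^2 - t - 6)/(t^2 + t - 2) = (t - 3)/(t - 1)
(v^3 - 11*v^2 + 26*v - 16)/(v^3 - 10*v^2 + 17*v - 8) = (v - 2)/(v - 1)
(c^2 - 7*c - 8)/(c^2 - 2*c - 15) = (-c^2 + 7*c + 8)/(-c^2 + 2*c + 15)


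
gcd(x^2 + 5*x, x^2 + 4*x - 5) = x + 5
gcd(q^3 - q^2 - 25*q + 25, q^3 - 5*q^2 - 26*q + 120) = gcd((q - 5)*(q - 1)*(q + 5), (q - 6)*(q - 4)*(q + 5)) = q + 5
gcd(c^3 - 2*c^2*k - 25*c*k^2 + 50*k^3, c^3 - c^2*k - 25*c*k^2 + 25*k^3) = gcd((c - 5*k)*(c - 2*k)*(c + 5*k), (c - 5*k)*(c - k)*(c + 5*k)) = c^2 - 25*k^2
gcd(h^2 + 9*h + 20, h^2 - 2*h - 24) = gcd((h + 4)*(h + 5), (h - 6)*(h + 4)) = h + 4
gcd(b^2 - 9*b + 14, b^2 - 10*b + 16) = b - 2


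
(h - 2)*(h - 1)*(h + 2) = h^3 - h^2 - 4*h + 4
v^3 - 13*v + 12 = (v - 3)*(v - 1)*(v + 4)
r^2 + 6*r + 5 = (r + 1)*(r + 5)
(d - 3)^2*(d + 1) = d^3 - 5*d^2 + 3*d + 9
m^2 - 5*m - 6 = (m - 6)*(m + 1)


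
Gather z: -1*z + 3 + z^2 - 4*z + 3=z^2 - 5*z + 6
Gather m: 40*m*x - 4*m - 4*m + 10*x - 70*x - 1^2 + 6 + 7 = m*(40*x - 8) - 60*x + 12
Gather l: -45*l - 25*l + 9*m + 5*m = -70*l + 14*m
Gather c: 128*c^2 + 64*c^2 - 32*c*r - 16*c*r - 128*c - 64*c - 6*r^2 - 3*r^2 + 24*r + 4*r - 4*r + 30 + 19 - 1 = 192*c^2 + c*(-48*r - 192) - 9*r^2 + 24*r + 48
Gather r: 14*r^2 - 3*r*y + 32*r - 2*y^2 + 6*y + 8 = 14*r^2 + r*(32 - 3*y) - 2*y^2 + 6*y + 8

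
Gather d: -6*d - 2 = -6*d - 2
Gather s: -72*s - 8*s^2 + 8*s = -8*s^2 - 64*s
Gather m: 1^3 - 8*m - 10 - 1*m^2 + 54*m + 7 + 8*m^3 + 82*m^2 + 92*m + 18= 8*m^3 + 81*m^2 + 138*m + 16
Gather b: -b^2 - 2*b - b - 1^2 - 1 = -b^2 - 3*b - 2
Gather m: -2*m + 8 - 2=6 - 2*m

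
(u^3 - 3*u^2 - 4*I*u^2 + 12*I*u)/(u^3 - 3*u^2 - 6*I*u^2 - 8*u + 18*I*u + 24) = u/(u - 2*I)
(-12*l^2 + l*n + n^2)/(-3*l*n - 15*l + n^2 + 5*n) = (4*l + n)/(n + 5)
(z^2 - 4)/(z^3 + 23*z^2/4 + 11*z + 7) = 4*(z - 2)/(4*z^2 + 15*z + 14)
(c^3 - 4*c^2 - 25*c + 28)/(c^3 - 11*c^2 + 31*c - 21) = (c + 4)/(c - 3)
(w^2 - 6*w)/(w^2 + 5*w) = (w - 6)/(w + 5)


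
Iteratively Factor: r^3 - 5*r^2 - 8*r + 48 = (r - 4)*(r^2 - r - 12) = (r - 4)*(r + 3)*(r - 4)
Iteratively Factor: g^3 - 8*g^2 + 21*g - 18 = (g - 2)*(g^2 - 6*g + 9) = (g - 3)*(g - 2)*(g - 3)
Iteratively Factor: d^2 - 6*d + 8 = (d - 2)*(d - 4)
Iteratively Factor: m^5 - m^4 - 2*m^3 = (m)*(m^4 - m^3 - 2*m^2) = m^2*(m^3 - m^2 - 2*m) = m^2*(m - 2)*(m^2 + m) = m^2*(m - 2)*(m + 1)*(m)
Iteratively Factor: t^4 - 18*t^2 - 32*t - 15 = (t + 1)*(t^3 - t^2 - 17*t - 15) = (t - 5)*(t + 1)*(t^2 + 4*t + 3) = (t - 5)*(t + 1)^2*(t + 3)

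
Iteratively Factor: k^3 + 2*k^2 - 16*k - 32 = (k + 2)*(k^2 - 16) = (k - 4)*(k + 2)*(k + 4)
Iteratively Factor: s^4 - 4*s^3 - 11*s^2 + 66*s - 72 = (s - 2)*(s^3 - 2*s^2 - 15*s + 36) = (s - 3)*(s - 2)*(s^2 + s - 12) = (s - 3)*(s - 2)*(s + 4)*(s - 3)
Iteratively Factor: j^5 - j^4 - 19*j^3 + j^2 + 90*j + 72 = (j + 1)*(j^4 - 2*j^3 - 17*j^2 + 18*j + 72) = (j - 4)*(j + 1)*(j^3 + 2*j^2 - 9*j - 18) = (j - 4)*(j - 3)*(j + 1)*(j^2 + 5*j + 6) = (j - 4)*(j - 3)*(j + 1)*(j + 2)*(j + 3)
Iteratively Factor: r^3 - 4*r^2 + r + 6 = (r + 1)*(r^2 - 5*r + 6) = (r - 2)*(r + 1)*(r - 3)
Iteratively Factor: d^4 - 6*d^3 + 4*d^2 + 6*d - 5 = (d - 1)*(d^3 - 5*d^2 - d + 5) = (d - 1)^2*(d^2 - 4*d - 5) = (d - 1)^2*(d + 1)*(d - 5)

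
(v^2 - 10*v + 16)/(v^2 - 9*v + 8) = (v - 2)/(v - 1)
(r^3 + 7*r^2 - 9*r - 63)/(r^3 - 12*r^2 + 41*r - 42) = (r^2 + 10*r + 21)/(r^2 - 9*r + 14)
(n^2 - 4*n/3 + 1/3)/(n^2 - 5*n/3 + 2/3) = (3*n - 1)/(3*n - 2)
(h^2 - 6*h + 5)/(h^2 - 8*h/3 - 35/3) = 3*(h - 1)/(3*h + 7)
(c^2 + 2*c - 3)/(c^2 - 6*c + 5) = (c + 3)/(c - 5)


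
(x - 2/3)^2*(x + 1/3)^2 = x^4 - 2*x^3/3 - x^2/3 + 4*x/27 + 4/81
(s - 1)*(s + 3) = s^2 + 2*s - 3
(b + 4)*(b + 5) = b^2 + 9*b + 20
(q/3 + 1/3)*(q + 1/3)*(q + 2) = q^3/3 + 10*q^2/9 + q + 2/9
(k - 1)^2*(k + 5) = k^3 + 3*k^2 - 9*k + 5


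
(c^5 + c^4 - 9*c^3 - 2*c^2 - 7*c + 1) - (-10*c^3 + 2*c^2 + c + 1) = c^5 + c^4 + c^3 - 4*c^2 - 8*c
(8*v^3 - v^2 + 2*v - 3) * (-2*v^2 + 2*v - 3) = -16*v^5 + 18*v^4 - 30*v^3 + 13*v^2 - 12*v + 9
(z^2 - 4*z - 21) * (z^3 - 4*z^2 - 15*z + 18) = z^5 - 8*z^4 - 20*z^3 + 162*z^2 + 243*z - 378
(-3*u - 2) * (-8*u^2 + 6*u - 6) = 24*u^3 - 2*u^2 + 6*u + 12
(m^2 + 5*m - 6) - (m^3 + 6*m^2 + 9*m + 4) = -m^3 - 5*m^2 - 4*m - 10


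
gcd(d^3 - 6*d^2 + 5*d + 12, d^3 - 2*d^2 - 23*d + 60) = d^2 - 7*d + 12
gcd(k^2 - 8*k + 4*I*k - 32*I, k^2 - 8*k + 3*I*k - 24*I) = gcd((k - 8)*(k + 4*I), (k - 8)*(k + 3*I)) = k - 8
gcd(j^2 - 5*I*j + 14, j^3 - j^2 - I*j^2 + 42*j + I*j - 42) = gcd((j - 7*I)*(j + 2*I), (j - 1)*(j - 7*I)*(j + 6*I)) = j - 7*I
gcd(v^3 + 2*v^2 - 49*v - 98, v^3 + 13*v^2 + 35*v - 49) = v + 7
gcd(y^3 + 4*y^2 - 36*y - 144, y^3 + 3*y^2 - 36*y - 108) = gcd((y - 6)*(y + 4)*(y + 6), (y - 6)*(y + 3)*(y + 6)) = y^2 - 36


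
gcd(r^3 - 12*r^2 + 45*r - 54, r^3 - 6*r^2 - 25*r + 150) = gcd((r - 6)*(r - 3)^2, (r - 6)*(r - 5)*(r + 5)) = r - 6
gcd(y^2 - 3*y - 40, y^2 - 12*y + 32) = y - 8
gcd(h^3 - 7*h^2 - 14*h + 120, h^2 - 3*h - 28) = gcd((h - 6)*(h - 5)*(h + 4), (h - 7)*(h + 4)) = h + 4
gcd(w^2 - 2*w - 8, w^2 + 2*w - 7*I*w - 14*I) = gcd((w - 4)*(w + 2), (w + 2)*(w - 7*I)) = w + 2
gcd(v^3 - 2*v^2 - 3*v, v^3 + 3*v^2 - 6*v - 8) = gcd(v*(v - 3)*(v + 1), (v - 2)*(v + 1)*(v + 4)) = v + 1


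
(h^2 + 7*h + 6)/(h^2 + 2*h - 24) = (h + 1)/(h - 4)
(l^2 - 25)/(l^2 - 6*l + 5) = (l + 5)/(l - 1)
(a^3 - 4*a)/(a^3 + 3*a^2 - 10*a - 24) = a*(a - 2)/(a^2 + a - 12)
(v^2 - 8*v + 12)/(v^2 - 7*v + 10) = (v - 6)/(v - 5)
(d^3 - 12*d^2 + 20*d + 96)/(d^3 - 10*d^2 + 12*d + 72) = (d - 8)/(d - 6)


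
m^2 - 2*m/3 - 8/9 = (m - 4/3)*(m + 2/3)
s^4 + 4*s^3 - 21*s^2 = s^2*(s - 3)*(s + 7)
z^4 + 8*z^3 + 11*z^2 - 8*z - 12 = (z - 1)*(z + 1)*(z + 2)*(z + 6)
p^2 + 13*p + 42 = (p + 6)*(p + 7)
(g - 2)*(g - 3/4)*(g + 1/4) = g^3 - 5*g^2/2 + 13*g/16 + 3/8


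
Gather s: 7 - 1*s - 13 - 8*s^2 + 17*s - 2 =-8*s^2 + 16*s - 8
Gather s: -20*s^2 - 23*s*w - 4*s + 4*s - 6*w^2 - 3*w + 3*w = -20*s^2 - 23*s*w - 6*w^2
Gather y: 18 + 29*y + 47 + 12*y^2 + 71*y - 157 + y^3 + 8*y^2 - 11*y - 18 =y^3 + 20*y^2 + 89*y - 110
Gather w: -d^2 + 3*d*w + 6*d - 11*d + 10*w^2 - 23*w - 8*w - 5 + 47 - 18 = -d^2 - 5*d + 10*w^2 + w*(3*d - 31) + 24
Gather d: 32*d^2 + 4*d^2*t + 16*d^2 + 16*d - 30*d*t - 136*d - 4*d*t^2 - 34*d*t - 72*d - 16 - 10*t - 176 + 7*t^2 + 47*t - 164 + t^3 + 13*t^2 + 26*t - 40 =d^2*(4*t + 48) + d*(-4*t^2 - 64*t - 192) + t^3 + 20*t^2 + 63*t - 396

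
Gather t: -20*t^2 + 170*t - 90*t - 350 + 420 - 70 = -20*t^2 + 80*t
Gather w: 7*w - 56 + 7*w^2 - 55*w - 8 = 7*w^2 - 48*w - 64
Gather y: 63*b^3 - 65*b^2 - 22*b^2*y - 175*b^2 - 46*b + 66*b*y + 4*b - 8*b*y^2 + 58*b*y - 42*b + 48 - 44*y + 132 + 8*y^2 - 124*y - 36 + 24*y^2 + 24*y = 63*b^3 - 240*b^2 - 84*b + y^2*(32 - 8*b) + y*(-22*b^2 + 124*b - 144) + 144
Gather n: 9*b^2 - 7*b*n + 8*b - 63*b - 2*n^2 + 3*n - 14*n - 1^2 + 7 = 9*b^2 - 55*b - 2*n^2 + n*(-7*b - 11) + 6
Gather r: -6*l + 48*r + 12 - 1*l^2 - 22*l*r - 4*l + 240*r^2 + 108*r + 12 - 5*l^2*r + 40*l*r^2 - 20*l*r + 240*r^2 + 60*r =-l^2 - 10*l + r^2*(40*l + 480) + r*(-5*l^2 - 42*l + 216) + 24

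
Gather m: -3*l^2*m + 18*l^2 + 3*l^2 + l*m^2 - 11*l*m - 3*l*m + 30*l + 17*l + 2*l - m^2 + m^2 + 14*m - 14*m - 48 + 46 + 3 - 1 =21*l^2 + l*m^2 + 49*l + m*(-3*l^2 - 14*l)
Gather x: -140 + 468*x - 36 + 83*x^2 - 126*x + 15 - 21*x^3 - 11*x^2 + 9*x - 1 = -21*x^3 + 72*x^2 + 351*x - 162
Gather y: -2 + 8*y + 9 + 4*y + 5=12*y + 12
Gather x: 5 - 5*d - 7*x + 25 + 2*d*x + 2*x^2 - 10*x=-5*d + 2*x^2 + x*(2*d - 17) + 30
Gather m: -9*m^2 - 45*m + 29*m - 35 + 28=-9*m^2 - 16*m - 7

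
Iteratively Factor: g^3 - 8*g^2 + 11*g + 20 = (g + 1)*(g^2 - 9*g + 20) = (g - 5)*(g + 1)*(g - 4)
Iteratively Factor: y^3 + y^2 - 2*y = (y)*(y^2 + y - 2) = y*(y - 1)*(y + 2)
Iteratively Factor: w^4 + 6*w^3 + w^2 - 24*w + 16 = (w - 1)*(w^3 + 7*w^2 + 8*w - 16) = (w - 1)*(w + 4)*(w^2 + 3*w - 4) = (w - 1)*(w + 4)^2*(w - 1)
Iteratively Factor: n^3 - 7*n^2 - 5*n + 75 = (n + 3)*(n^2 - 10*n + 25) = (n - 5)*(n + 3)*(n - 5)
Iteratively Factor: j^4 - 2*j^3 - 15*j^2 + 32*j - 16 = (j + 4)*(j^3 - 6*j^2 + 9*j - 4) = (j - 4)*(j + 4)*(j^2 - 2*j + 1) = (j - 4)*(j - 1)*(j + 4)*(j - 1)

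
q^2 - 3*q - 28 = (q - 7)*(q + 4)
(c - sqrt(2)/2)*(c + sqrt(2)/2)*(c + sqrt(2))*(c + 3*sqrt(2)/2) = c^4 + 5*sqrt(2)*c^3/2 + 5*c^2/2 - 5*sqrt(2)*c/4 - 3/2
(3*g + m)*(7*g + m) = 21*g^2 + 10*g*m + m^2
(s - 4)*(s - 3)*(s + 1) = s^3 - 6*s^2 + 5*s + 12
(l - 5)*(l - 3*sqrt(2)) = l^2 - 5*l - 3*sqrt(2)*l + 15*sqrt(2)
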